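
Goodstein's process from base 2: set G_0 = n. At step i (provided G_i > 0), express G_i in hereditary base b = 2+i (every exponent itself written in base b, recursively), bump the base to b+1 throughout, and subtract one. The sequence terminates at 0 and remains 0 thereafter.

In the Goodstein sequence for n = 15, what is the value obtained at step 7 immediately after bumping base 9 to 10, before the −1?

step 0: 15 = 2^(2 + 1) + 2^2 + 2 + 1; sub 3 for 2: 3^(3 + 1) + 3^3 + 3 + 1; = 112; G_1 = 112−1 = 111
step 1: 111 = 3^(3 + 1) + 3^3 + 3; sub 4 for 3: 4^(4 + 1) + 4^4 + 4; = 1284; G_2 = 1284−1 = 1283
step 2: 1283 = 4^(4 + 1) + 4^4 + 3; sub 5 for 4: 5^(5 + 1) + 5^5 + 3; = 18753; G_3 = 18753−1 = 18752
step 3: 18752 = 5^(5 + 1) + 5^5 + 2; sub 6 for 5: 6^(6 + 1) + 6^6 + 2; = 326594; G_4 = 326594−1 = 326593
step 4: 326593 = 6^(6 + 1) + 6^6 + 1; sub 7 for 6: 7^(7 + 1) + 7^7 + 1; = 6588345; G_5 = 6588345−1 = 6588344
step 5: 6588344 = 7^(7 + 1) + 7^7; sub 8 for 7: 8^(8 + 1) + 8^8; = 150994944; G_6 = 150994944−1 = 150994943
step 6: 150994943 = 8^(8 + 1) + 7·8^7 + 7·8^6 + 7·8^5 + 7·8^4 + 7·8^3 + 7·8^2 + 7·8 + 7; sub 9 for 8: 9^(9 + 1) + 7·9^7 + 7·9^6 + 7·9^5 + 7·9^4 + 7·9^3 + 7·9^2 + 7·9 + 7; = 3524450281; G_7 = 3524450281−1 = 3524450280
step 7: 3524450280 = 9^(9 + 1) + 7·9^7 + 7·9^6 + 7·9^5 + 7·9^4 + 7·9^3 + 7·9^2 + 7·9 + 6; sub 10 for 9: 10^(10 + 1) + 7·10^7 + 7·10^6 + 7·10^5 + 7·10^4 + 7·10^3 + 7·10^2 + 7·10 + 6; = 100077777776; G_8 = 100077777776−1 = 100077777775

100077777776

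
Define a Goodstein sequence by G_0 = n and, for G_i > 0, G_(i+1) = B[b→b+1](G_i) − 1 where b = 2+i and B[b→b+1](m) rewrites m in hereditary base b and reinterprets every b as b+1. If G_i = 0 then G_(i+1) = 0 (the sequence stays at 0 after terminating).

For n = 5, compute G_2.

255

base 2: 5 = 2^2 + 1; at 3: 3^3 + 1 = 28; next = 27
base 3: 27 = 3^3; at 4: 4^4 = 256; next = 255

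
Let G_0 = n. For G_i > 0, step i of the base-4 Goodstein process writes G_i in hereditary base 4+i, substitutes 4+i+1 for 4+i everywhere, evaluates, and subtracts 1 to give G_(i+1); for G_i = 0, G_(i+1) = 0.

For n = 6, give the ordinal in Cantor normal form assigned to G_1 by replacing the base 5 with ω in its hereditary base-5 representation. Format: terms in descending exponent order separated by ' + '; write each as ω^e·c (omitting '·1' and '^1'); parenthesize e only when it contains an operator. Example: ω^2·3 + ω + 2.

ω + 1

step 0: 6 = 4 + 2; sub 5 for 4: 5 + 2; = 7; G_1 = 7−1 = 6
step 1: 6 = 5 + 1; sub 6 for 5: 6 + 1; = 7; G_2 = 7−1 = 6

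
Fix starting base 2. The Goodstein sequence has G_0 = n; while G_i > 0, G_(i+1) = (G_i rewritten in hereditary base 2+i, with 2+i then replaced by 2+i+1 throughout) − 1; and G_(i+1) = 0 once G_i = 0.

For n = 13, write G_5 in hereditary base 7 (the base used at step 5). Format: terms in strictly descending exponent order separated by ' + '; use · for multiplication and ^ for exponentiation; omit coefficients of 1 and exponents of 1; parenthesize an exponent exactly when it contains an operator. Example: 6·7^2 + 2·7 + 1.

7^(7 + 1) + 3·7^3 + 3·7^2 + 3·7

i=0: 13 = 2^(2 + 1) + 2^2 + 1 (b=2); 2→3: 3^(3 + 1) + 3^3 + 1 = 109; 109−1 = 108
i=1: 108 = 3^(3 + 1) + 3^3 (b=3); 3→4: 4^(4 + 1) + 4^4 = 1280; 1280−1 = 1279
i=2: 1279 = 4^(4 + 1) + 3·4^3 + 3·4^2 + 3·4 + 3 (b=4); 4→5: 5^(5 + 1) + 3·5^3 + 3·5^2 + 3·5 + 3 = 16093; 16093−1 = 16092
i=3: 16092 = 5^(5 + 1) + 3·5^3 + 3·5^2 + 3·5 + 2 (b=5); 5→6: 6^(6 + 1) + 3·6^3 + 3·6^2 + 3·6 + 2 = 280712; 280712−1 = 280711
i=4: 280711 = 6^(6 + 1) + 3·6^3 + 3·6^2 + 3·6 + 1 (b=6); 6→7: 7^(7 + 1) + 3·7^3 + 3·7^2 + 3·7 + 1 = 5765999; 5765999−1 = 5765998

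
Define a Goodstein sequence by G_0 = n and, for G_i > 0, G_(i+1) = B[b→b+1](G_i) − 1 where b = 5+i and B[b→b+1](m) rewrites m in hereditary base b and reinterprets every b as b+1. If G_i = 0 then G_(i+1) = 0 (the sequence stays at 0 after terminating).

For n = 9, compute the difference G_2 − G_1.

0

base 5: 9 = 5 + 4; at 6: 6 + 4 = 10; next = 9
base 6: 9 = 6 + 3; at 7: 7 + 3 = 10; next = 9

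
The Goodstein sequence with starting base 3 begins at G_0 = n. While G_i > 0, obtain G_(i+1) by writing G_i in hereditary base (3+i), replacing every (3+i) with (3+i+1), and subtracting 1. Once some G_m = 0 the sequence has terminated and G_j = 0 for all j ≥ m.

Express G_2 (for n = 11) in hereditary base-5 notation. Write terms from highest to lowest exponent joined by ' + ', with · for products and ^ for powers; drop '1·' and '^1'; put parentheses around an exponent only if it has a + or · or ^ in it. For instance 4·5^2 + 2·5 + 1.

5^2

base 3: 11 = 3^2 + 2; at 4: 4^2 + 2 = 18; next = 17
base 4: 17 = 4^2 + 1; at 5: 5^2 + 1 = 26; next = 25
base 5: 25 = 5^2; at 6: 6^2 = 36; next = 35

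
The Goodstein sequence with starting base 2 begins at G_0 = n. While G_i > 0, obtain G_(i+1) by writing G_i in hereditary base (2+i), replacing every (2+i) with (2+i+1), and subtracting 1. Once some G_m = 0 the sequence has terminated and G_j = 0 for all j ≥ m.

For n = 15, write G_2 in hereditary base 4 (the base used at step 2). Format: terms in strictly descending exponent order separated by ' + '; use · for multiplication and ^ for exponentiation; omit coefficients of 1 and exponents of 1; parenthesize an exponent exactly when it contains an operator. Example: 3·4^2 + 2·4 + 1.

4^(4 + 1) + 4^4 + 3

G_0=15  [base 2] 2^(2 + 1) + 2^2 + 2 + 1  →[2↦3]→  3^(3 + 1) + 3^3 + 3 + 1 = 112  −1 ⇒ G_1=111
G_1=111  [base 3] 3^(3 + 1) + 3^3 + 3  →[3↦4]→  4^(4 + 1) + 4^4 + 4 = 1284  −1 ⇒ G_2=1283
G_2=1283  [base 4] 4^(4 + 1) + 4^4 + 3  →[4↦5]→  5^(5 + 1) + 5^5 + 3 = 18753  −1 ⇒ G_3=18752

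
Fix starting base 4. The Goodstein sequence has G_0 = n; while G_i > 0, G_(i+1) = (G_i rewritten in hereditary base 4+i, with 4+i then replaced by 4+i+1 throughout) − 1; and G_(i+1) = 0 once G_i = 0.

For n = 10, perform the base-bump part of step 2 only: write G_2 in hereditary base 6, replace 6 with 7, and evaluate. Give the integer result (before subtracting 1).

i=0: 10 = 2·4 + 2 (b=4); 4→5: 2·5 + 2 = 12; 12−1 = 11
i=1: 11 = 2·5 + 1 (b=5); 5→6: 2·6 + 1 = 13; 13−1 = 12

14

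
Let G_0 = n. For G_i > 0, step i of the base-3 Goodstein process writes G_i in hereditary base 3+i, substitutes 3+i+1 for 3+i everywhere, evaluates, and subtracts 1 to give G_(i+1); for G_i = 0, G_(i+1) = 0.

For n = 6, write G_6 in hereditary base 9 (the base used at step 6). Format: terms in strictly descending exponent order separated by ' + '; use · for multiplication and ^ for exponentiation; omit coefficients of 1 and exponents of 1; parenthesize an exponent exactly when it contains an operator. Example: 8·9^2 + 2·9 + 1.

6

(0) 6|_3 = 2·3 ↦ 2·4|_4 = 8 ⇒ 7
(1) 7|_4 = 4 + 3 ↦ 5 + 3|_5 = 8 ⇒ 7
(2) 7|_5 = 5 + 2 ↦ 6 + 2|_6 = 8 ⇒ 7
(3) 7|_6 = 6 + 1 ↦ 7 + 1|_7 = 8 ⇒ 7
(4) 7|_7 = 7 ↦ 8|_8 = 8 ⇒ 7
(5) 7|_8 = 7 ↦ 7|_9 = 7 ⇒ 6
(6) 6|_9 = 6 ↦ 6|_10 = 6 ⇒ 5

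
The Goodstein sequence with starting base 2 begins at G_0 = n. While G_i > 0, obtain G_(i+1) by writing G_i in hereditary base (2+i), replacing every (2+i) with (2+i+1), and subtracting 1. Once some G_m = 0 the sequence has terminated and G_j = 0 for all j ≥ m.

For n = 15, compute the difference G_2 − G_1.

1172

15 —HB2→ 2^(2 + 1) + 2^2 + 2 + 1 —bump→ 3^(3 + 1) + 3^3 + 3 + 1 = 112 —(−1)→ 111
111 —HB3→ 3^(3 + 1) + 3^3 + 3 —bump→ 4^(4 + 1) + 4^4 + 4 = 1284 —(−1)→ 1283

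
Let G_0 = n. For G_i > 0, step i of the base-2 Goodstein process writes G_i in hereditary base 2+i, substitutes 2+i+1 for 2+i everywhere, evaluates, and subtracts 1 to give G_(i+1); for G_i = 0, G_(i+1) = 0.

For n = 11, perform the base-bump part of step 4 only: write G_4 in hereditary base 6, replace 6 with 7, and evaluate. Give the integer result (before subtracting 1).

5764802

[0] 11 ≡ 2^(2 + 1) + 2 + 1 (base 2). Lift 3: 85. −1: 84.
[1] 84 ≡ 3^(3 + 1) + 3 (base 3). Lift 4: 1028. −1: 1027.
[2] 1027 ≡ 4^(4 + 1) + 3 (base 4). Lift 5: 15628. −1: 15627.
[3] 15627 ≡ 5^(5 + 1) + 2 (base 5). Lift 6: 279938. −1: 279937.
[4] 279937 ≡ 6^(6 + 1) + 1 (base 6). Lift 7: 5764802. −1: 5764801.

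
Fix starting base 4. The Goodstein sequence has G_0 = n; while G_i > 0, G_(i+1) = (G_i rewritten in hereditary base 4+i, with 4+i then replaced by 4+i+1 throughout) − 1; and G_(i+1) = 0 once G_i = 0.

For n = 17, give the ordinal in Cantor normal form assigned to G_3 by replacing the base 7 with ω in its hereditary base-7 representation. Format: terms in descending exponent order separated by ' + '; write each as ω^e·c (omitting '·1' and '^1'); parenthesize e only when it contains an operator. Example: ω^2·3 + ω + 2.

ω·5 + 4

(0) 17|_4 = 4^2 + 1 ↦ 5^2 + 1|_5 = 26 ⇒ 25
(1) 25|_5 = 5^2 ↦ 6^2|_6 = 36 ⇒ 35
(2) 35|_6 = 5·6 + 5 ↦ 5·7 + 5|_7 = 40 ⇒ 39
(3) 39|_7 = 5·7 + 4 ↦ 5·8 + 4|_8 = 44 ⇒ 43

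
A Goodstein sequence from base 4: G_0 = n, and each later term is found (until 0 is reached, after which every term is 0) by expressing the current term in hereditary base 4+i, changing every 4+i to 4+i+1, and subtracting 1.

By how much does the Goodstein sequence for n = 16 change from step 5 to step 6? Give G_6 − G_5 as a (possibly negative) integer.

G_0=16  [base 4] 4^2  →[4↦5]→  5^2 = 25  −1 ⇒ G_1=24
G_1=24  [base 5] 4·5 + 4  →[5↦6]→  4·6 + 4 = 28  −1 ⇒ G_2=27
G_2=27  [base 6] 4·6 + 3  →[6↦7]→  4·7 + 3 = 31  −1 ⇒ G_3=30
G_3=30  [base 7] 4·7 + 2  →[7↦8]→  4·8 + 2 = 34  −1 ⇒ G_4=33
G_4=33  [base 8] 4·8 + 1  →[8↦9]→  4·9 + 1 = 37  −1 ⇒ G_5=36
G_5=36  [base 9] 4·9  →[9↦10]→  4·10 = 40  −1 ⇒ G_6=39

3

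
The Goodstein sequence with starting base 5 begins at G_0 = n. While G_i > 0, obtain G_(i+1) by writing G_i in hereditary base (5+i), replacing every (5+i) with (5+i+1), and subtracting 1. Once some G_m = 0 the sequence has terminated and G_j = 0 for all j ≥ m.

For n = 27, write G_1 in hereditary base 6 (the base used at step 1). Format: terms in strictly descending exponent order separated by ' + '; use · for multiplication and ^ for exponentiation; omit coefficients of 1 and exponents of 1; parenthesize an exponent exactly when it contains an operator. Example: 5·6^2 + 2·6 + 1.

6^2 + 1

(0) 27|_5 = 5^2 + 2 ↦ 6^2 + 2|_6 = 38 ⇒ 37
(1) 37|_6 = 6^2 + 1 ↦ 7^2 + 1|_7 = 50 ⇒ 49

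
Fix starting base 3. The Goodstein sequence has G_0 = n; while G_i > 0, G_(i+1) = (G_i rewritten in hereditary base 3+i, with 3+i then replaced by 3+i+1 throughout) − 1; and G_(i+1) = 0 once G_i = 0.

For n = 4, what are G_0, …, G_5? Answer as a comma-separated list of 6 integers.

G_0 = 4. HB_3(4) = 3 + 1. Bump = 5. G_1 = 4.
G_1 = 4. HB_4(4) = 4. Bump = 5. G_2 = 4.
G_2 = 4. HB_5(4) = 4. Bump = 4. G_3 = 3.
G_3 = 3. HB_6(3) = 3. Bump = 3. G_4 = 2.
G_4 = 2. HB_7(2) = 2. Bump = 2. G_5 = 1.

4, 4, 4, 3, 2, 1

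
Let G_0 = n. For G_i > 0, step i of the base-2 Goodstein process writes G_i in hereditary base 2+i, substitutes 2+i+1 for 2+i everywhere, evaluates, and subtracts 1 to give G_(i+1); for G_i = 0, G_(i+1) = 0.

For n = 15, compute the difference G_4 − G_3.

G_0 = 15. HB_2(15) = 2^(2 + 1) + 2^2 + 2 + 1. Bump = 112. G_1 = 111.
G_1 = 111. HB_3(111) = 3^(3 + 1) + 3^3 + 3. Bump = 1284. G_2 = 1283.
G_2 = 1283. HB_4(1283) = 4^(4 + 1) + 4^4 + 3. Bump = 18753. G_3 = 18752.
G_3 = 18752. HB_5(18752) = 5^(5 + 1) + 5^5 + 2. Bump = 326594. G_4 = 326593.

307841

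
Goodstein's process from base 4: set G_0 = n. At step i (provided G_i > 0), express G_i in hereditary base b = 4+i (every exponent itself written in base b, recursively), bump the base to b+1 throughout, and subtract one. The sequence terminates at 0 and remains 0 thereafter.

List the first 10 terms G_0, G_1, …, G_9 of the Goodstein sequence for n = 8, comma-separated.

8, 9, 9, 9, 9, 9, 9, 8, 7, 6

[0] 8 ≡ 2·4 (base 4). Lift 5: 10. −1: 9.
[1] 9 ≡ 5 + 4 (base 5). Lift 6: 10. −1: 9.
[2] 9 ≡ 6 + 3 (base 6). Lift 7: 10. −1: 9.
[3] 9 ≡ 7 + 2 (base 7). Lift 8: 10. −1: 9.
[4] 9 ≡ 8 + 1 (base 8). Lift 9: 10. −1: 9.
[5] 9 ≡ 9 (base 9). Lift 10: 10. −1: 9.
[6] 9 ≡ 9 (base 10). Lift 11: 9. −1: 8.
[7] 8 ≡ 8 (base 11). Lift 12: 8. −1: 7.
[8] 7 ≡ 7 (base 12). Lift 13: 7. −1: 6.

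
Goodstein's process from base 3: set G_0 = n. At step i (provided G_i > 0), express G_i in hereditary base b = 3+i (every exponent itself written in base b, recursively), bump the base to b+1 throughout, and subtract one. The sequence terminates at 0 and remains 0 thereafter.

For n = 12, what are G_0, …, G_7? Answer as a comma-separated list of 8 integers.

12, 19, 27, 37, 49, 63, 69, 75

G_0 = 12. HB_3(12) = 3^2 + 3. Bump = 20. G_1 = 19.
G_1 = 19. HB_4(19) = 4^2 + 3. Bump = 28. G_2 = 27.
G_2 = 27. HB_5(27) = 5^2 + 2. Bump = 38. G_3 = 37.
G_3 = 37. HB_6(37) = 6^2 + 1. Bump = 50. G_4 = 49.
G_4 = 49. HB_7(49) = 7^2. Bump = 64. G_5 = 63.
G_5 = 63. HB_8(63) = 7·8 + 7. Bump = 70. G_6 = 69.
G_6 = 69. HB_9(69) = 7·9 + 6. Bump = 76. G_7 = 75.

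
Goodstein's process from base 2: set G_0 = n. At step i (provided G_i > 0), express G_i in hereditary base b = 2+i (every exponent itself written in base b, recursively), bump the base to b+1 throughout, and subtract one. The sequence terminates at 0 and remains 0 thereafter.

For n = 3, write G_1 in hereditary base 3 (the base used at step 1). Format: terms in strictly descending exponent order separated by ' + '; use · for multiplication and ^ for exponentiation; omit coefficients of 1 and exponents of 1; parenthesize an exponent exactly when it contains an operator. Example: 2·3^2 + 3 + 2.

base 2: 3 = 2 + 1; at 3: 3 + 1 = 4; next = 3
base 3: 3 = 3; at 4: 4 = 4; next = 3

3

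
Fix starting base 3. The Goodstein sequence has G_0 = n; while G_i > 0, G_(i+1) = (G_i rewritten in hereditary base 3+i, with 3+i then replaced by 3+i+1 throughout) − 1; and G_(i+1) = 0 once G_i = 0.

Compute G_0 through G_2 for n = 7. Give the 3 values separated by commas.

base 3: 7 = 2·3 + 1; at 4: 2·4 + 1 = 9; next = 8
base 4: 8 = 2·4; at 5: 2·5 = 10; next = 9

7, 8, 9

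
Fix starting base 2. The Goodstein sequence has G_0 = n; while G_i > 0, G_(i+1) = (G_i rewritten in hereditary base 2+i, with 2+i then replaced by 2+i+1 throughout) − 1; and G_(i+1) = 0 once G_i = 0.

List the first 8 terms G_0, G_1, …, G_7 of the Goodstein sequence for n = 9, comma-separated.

9 —HB2→ 2^(2 + 1) + 1 —bump→ 3^(3 + 1) + 1 = 82 —(−1)→ 81
81 —HB3→ 3^(3 + 1) —bump→ 4^(4 + 1) = 1024 —(−1)→ 1023
1023 —HB4→ 3·4^4 + 3·4^3 + 3·4^2 + 3·4 + 3 —bump→ 3·5^5 + 3·5^3 + 3·5^2 + 3·5 + 3 = 9843 —(−1)→ 9842
9842 —HB5→ 3·5^5 + 3·5^3 + 3·5^2 + 3·5 + 2 —bump→ 3·6^6 + 3·6^3 + 3·6^2 + 3·6 + 2 = 140744 —(−1)→ 140743
140743 —HB6→ 3·6^6 + 3·6^3 + 3·6^2 + 3·6 + 1 —bump→ 3·7^7 + 3·7^3 + 3·7^2 + 3·7 + 1 = 2471827 —(−1)→ 2471826
2471826 —HB7→ 3·7^7 + 3·7^3 + 3·7^2 + 3·7 —bump→ 3·8^8 + 3·8^3 + 3·8^2 + 3·8 = 50333400 —(−1)→ 50333399
50333399 —HB8→ 3·8^8 + 3·8^3 + 3·8^2 + 2·8 + 7 —bump→ 3·9^9 + 3·9^3 + 3·9^2 + 2·9 + 7 = 1162263922 —(−1)→ 1162263921

9, 81, 1023, 9842, 140743, 2471826, 50333399, 1162263921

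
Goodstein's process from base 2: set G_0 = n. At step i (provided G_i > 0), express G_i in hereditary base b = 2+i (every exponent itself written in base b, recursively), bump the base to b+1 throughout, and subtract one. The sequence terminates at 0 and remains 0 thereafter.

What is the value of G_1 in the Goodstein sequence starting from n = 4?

(0) 4|_2 = 2^2 ↦ 3^3|_3 = 27 ⇒ 26
(1) 26|_3 = 2·3^2 + 2·3 + 2 ↦ 2·4^2 + 2·4 + 2|_4 = 42 ⇒ 41

26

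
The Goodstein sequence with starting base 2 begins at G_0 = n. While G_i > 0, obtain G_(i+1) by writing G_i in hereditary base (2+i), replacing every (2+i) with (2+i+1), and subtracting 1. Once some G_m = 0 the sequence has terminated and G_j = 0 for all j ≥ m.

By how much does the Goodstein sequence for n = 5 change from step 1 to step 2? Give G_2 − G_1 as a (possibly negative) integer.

5 —HB2→ 2^2 + 1 —bump→ 3^3 + 1 = 28 —(−1)→ 27
27 —HB3→ 3^3 —bump→ 4^4 = 256 —(−1)→ 255

228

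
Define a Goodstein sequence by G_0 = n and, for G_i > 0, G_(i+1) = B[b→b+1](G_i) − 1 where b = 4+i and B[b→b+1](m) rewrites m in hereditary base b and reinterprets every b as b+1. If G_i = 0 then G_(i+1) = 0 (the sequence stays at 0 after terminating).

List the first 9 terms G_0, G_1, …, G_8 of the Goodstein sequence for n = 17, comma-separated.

17, 25, 35, 39, 43, 47, 51, 55, 59

i=0: 17 = 4^2 + 1 (b=4); 4→5: 5^2 + 1 = 26; 26−1 = 25
i=1: 25 = 5^2 (b=5); 5→6: 6^2 = 36; 36−1 = 35
i=2: 35 = 5·6 + 5 (b=6); 6→7: 5·7 + 5 = 40; 40−1 = 39
i=3: 39 = 5·7 + 4 (b=7); 7→8: 5·8 + 4 = 44; 44−1 = 43
i=4: 43 = 5·8 + 3 (b=8); 8→9: 5·9 + 3 = 48; 48−1 = 47
i=5: 47 = 5·9 + 2 (b=9); 9→10: 5·10 + 2 = 52; 52−1 = 51
i=6: 51 = 5·10 + 1 (b=10); 10→11: 5·11 + 1 = 56; 56−1 = 55
i=7: 55 = 5·11 (b=11); 11→12: 5·12 = 60; 60−1 = 59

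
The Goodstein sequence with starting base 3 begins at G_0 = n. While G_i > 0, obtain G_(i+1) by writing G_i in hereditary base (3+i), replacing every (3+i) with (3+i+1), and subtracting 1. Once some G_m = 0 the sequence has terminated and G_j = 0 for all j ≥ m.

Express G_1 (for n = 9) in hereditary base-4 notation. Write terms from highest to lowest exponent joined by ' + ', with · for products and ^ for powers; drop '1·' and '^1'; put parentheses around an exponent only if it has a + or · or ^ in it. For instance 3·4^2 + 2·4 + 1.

[0] 9 ≡ 3^2 (base 3). Lift 4: 16. −1: 15.
[1] 15 ≡ 3·4 + 3 (base 4). Lift 5: 18. −1: 17.

3·4 + 3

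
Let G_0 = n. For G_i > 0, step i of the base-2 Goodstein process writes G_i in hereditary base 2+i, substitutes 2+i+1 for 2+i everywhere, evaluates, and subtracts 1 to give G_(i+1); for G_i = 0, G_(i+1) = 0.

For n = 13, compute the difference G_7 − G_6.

3352567376

G_0=13  [base 2] 2^(2 + 1) + 2^2 + 1  →[2↦3]→  3^(3 + 1) + 3^3 + 1 = 109  −1 ⇒ G_1=108
G_1=108  [base 3] 3^(3 + 1) + 3^3  →[3↦4]→  4^(4 + 1) + 4^4 = 1280  −1 ⇒ G_2=1279
G_2=1279  [base 4] 4^(4 + 1) + 3·4^3 + 3·4^2 + 3·4 + 3  →[4↦5]→  5^(5 + 1) + 3·5^3 + 3·5^2 + 3·5 + 3 = 16093  −1 ⇒ G_3=16092
G_3=16092  [base 5] 5^(5 + 1) + 3·5^3 + 3·5^2 + 3·5 + 2  →[5↦6]→  6^(6 + 1) + 3·6^3 + 3·6^2 + 3·6 + 2 = 280712  −1 ⇒ G_4=280711
G_4=280711  [base 6] 6^(6 + 1) + 3·6^3 + 3·6^2 + 3·6 + 1  →[6↦7]→  7^(7 + 1) + 3·7^3 + 3·7^2 + 3·7 + 1 = 5765999  −1 ⇒ G_5=5765998
G_5=5765998  [base 7] 7^(7 + 1) + 3·7^3 + 3·7^2 + 3·7  →[7↦8]→  8^(8 + 1) + 3·8^3 + 3·8^2 + 3·8 = 134219480  −1 ⇒ G_6=134219479
G_6=134219479  [base 8] 8^(8 + 1) + 3·8^3 + 3·8^2 + 2·8 + 7  →[8↦9]→  9^(9 + 1) + 3·9^3 + 3·9^2 + 2·9 + 7 = 3486786856  −1 ⇒ G_7=3486786855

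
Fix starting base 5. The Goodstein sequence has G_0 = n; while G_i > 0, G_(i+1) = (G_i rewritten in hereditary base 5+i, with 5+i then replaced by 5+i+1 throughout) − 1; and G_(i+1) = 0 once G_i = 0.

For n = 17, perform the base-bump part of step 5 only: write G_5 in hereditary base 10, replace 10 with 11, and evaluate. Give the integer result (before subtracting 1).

27

[0] 17 ≡ 3·5 + 2 (base 5). Lift 6: 20. −1: 19.
[1] 19 ≡ 3·6 + 1 (base 6). Lift 7: 22. −1: 21.
[2] 21 ≡ 3·7 (base 7). Lift 8: 24. −1: 23.
[3] 23 ≡ 2·8 + 7 (base 8). Lift 9: 25. −1: 24.
[4] 24 ≡ 2·9 + 6 (base 9). Lift 10: 26. −1: 25.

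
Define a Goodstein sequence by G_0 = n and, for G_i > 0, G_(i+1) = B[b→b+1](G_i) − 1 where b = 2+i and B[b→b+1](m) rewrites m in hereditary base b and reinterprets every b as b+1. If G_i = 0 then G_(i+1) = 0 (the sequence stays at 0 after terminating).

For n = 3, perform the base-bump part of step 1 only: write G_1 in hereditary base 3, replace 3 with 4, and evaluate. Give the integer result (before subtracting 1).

4

3 —HB2→ 2 + 1 —bump→ 3 + 1 = 4 —(−1)→ 3
3 —HB3→ 3 —bump→ 4 = 4 —(−1)→ 3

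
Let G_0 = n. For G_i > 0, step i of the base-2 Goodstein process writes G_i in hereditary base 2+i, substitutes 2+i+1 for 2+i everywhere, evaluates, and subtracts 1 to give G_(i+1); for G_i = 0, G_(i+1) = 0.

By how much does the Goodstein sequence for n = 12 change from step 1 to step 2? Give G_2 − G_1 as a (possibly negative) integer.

958

G_0=12  [base 2] 2^(2 + 1) + 2^2  →[2↦3]→  3^(3 + 1) + 3^3 = 108  −1 ⇒ G_1=107
G_1=107  [base 3] 3^(3 + 1) + 2·3^2 + 2·3 + 2  →[3↦4]→  4^(4 + 1) + 2·4^2 + 2·4 + 2 = 1066  −1 ⇒ G_2=1065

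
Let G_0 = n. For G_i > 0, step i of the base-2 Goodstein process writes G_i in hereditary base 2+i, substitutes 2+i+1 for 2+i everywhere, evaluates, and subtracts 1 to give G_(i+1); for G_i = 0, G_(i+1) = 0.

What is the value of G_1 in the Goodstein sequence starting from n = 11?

G_0 = 11. HB_2(11) = 2^(2 + 1) + 2 + 1. Bump = 85. G_1 = 84.
G_1 = 84. HB_3(84) = 3^(3 + 1) + 3. Bump = 1028. G_2 = 1027.

84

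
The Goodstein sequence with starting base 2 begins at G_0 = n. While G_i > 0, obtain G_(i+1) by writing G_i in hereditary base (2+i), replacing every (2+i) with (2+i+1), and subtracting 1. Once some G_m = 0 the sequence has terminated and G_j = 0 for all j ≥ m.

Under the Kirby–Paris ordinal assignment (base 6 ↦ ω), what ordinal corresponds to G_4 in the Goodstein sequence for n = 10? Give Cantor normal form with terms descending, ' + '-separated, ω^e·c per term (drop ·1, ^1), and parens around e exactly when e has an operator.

G_0 = 10. HB_2(10) = 2^(2 + 1) + 2. Bump = 84. G_1 = 83.
G_1 = 83. HB_3(83) = 3^(3 + 1) + 2. Bump = 1026. G_2 = 1025.
G_2 = 1025. HB_4(1025) = 4^(4 + 1) + 1. Bump = 15626. G_3 = 15625.
G_3 = 15625. HB_5(15625) = 5^(5 + 1). Bump = 279936. G_4 = 279935.
G_4 = 279935. HB_6(279935) = 5·6^6 + 5·6^5 + 5·6^4 + 5·6^3 + 5·6^2 + 5·6 + 5. Bump = 4215755. G_5 = 4215754.

ω^ω·5 + ω^5·5 + ω^4·5 + ω^3·5 + ω^2·5 + ω·5 + 5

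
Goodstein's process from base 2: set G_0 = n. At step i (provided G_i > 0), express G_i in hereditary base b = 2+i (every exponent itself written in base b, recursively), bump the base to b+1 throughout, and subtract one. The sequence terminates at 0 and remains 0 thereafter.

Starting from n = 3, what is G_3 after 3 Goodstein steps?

3 —HB2→ 2 + 1 —bump→ 3 + 1 = 4 —(−1)→ 3
3 —HB3→ 3 —bump→ 4 = 4 —(−1)→ 3
3 —HB4→ 3 —bump→ 3 = 3 —(−1)→ 2
2 —HB5→ 2 —bump→ 2 = 2 —(−1)→ 1

2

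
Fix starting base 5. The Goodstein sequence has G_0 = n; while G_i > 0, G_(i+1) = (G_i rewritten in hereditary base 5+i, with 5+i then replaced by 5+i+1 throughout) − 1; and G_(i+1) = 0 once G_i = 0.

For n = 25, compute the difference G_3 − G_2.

4

(0) 25|_5 = 5^2 ↦ 6^2|_6 = 36 ⇒ 35
(1) 35|_6 = 5·6 + 5 ↦ 5·7 + 5|_7 = 40 ⇒ 39
(2) 39|_7 = 5·7 + 4 ↦ 5·8 + 4|_8 = 44 ⇒ 43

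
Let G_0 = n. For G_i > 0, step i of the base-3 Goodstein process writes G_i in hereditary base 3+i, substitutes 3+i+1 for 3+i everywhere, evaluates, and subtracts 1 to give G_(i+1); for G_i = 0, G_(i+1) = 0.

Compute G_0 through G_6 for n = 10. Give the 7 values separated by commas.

step 0: 10 = 3^2 + 1; sub 4 for 3: 4^2 + 1; = 17; G_1 = 17−1 = 16
step 1: 16 = 4^2; sub 5 for 4: 5^2; = 25; G_2 = 25−1 = 24
step 2: 24 = 4·5 + 4; sub 6 for 5: 4·6 + 4; = 28; G_3 = 28−1 = 27
step 3: 27 = 4·6 + 3; sub 7 for 6: 4·7 + 3; = 31; G_4 = 31−1 = 30
step 4: 30 = 4·7 + 2; sub 8 for 7: 4·8 + 2; = 34; G_5 = 34−1 = 33
step 5: 33 = 4·8 + 1; sub 9 for 8: 4·9 + 1; = 37; G_6 = 37−1 = 36

10, 16, 24, 27, 30, 33, 36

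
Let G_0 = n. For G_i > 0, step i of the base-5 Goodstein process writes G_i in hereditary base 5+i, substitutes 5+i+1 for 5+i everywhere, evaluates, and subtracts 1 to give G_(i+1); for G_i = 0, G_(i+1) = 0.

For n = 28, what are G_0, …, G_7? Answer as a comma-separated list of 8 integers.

step 0: 28 = 5^2 + 3; sub 6 for 5: 6^2 + 3; = 39; G_1 = 39−1 = 38
step 1: 38 = 6^2 + 2; sub 7 for 6: 7^2 + 2; = 51; G_2 = 51−1 = 50
step 2: 50 = 7^2 + 1; sub 8 for 7: 8^2 + 1; = 65; G_3 = 65−1 = 64
step 3: 64 = 8^2; sub 9 for 8: 9^2; = 81; G_4 = 81−1 = 80
step 4: 80 = 8·9 + 8; sub 10 for 9: 8·10 + 8; = 88; G_5 = 88−1 = 87
step 5: 87 = 8·10 + 7; sub 11 for 10: 8·11 + 7; = 95; G_6 = 95−1 = 94
step 6: 94 = 8·11 + 6; sub 12 for 11: 8·12 + 6; = 102; G_7 = 102−1 = 101

28, 38, 50, 64, 80, 87, 94, 101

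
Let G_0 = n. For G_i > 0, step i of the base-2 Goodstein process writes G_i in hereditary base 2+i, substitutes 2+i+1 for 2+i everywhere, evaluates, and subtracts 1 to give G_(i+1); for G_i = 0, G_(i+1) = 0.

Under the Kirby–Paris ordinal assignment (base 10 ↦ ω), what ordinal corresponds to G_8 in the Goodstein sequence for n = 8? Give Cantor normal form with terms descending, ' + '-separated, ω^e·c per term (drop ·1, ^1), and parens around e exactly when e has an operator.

i=0: 8 = 2^(2 + 1) (b=2); 2→3: 3^(3 + 1) = 81; 81−1 = 80
i=1: 80 = 2·3^3 + 2·3^2 + 2·3 + 2 (b=3); 3→4: 2·4^4 + 2·4^2 + 2·4 + 2 = 554; 554−1 = 553
i=2: 553 = 2·4^4 + 2·4^2 + 2·4 + 1 (b=4); 4→5: 2·5^5 + 2·5^2 + 2·5 + 1 = 6311; 6311−1 = 6310
i=3: 6310 = 2·5^5 + 2·5^2 + 2·5 (b=5); 5→6: 2·6^6 + 2·6^2 + 2·6 = 93396; 93396−1 = 93395
i=4: 93395 = 2·6^6 + 2·6^2 + 6 + 5 (b=6); 6→7: 2·7^7 + 2·7^2 + 7 + 5 = 1647196; 1647196−1 = 1647195
i=5: 1647195 = 2·7^7 + 2·7^2 + 7 + 4 (b=7); 7→8: 2·8^8 + 2·8^2 + 8 + 4 = 33554572; 33554572−1 = 33554571
i=6: 33554571 = 2·8^8 + 2·8^2 + 8 + 3 (b=8); 8→9: 2·9^9 + 2·9^2 + 9 + 3 = 774841152; 774841152−1 = 774841151
i=7: 774841151 = 2·9^9 + 2·9^2 + 9 + 2 (b=9); 9→10: 2·10^10 + 2·10^2 + 10 + 2 = 20000000212; 20000000212−1 = 20000000211

ω^ω·2 + ω^2·2 + ω + 1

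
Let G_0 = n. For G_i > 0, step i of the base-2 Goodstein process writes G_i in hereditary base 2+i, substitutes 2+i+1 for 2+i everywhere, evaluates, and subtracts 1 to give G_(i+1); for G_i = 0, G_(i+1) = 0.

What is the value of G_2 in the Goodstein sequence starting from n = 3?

base 2: 3 = 2 + 1; at 3: 3 + 1 = 4; next = 3
base 3: 3 = 3; at 4: 4 = 4; next = 3
base 4: 3 = 3; at 5: 3 = 3; next = 2

3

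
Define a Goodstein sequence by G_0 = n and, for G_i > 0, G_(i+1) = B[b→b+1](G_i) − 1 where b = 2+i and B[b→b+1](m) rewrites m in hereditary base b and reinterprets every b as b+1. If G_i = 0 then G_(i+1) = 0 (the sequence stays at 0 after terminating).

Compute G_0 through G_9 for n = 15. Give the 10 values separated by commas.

15, 111, 1283, 18752, 326593, 6588344, 150994943, 3524450280, 100077777775, 3138578427934

step 0: 15 = 2^(2 + 1) + 2^2 + 2 + 1; sub 3 for 2: 3^(3 + 1) + 3^3 + 3 + 1; = 112; G_1 = 112−1 = 111
step 1: 111 = 3^(3 + 1) + 3^3 + 3; sub 4 for 3: 4^(4 + 1) + 4^4 + 4; = 1284; G_2 = 1284−1 = 1283
step 2: 1283 = 4^(4 + 1) + 4^4 + 3; sub 5 for 4: 5^(5 + 1) + 5^5 + 3; = 18753; G_3 = 18753−1 = 18752
step 3: 18752 = 5^(5 + 1) + 5^5 + 2; sub 6 for 5: 6^(6 + 1) + 6^6 + 2; = 326594; G_4 = 326594−1 = 326593
step 4: 326593 = 6^(6 + 1) + 6^6 + 1; sub 7 for 6: 7^(7 + 1) + 7^7 + 1; = 6588345; G_5 = 6588345−1 = 6588344
step 5: 6588344 = 7^(7 + 1) + 7^7; sub 8 for 7: 8^(8 + 1) + 8^8; = 150994944; G_6 = 150994944−1 = 150994943
step 6: 150994943 = 8^(8 + 1) + 7·8^7 + 7·8^6 + 7·8^5 + 7·8^4 + 7·8^3 + 7·8^2 + 7·8 + 7; sub 9 for 8: 9^(9 + 1) + 7·9^7 + 7·9^6 + 7·9^5 + 7·9^4 + 7·9^3 + 7·9^2 + 7·9 + 7; = 3524450281; G_7 = 3524450281−1 = 3524450280
step 7: 3524450280 = 9^(9 + 1) + 7·9^7 + 7·9^6 + 7·9^5 + 7·9^4 + 7·9^3 + 7·9^2 + 7·9 + 6; sub 10 for 9: 10^(10 + 1) + 7·10^7 + 7·10^6 + 7·10^5 + 7·10^4 + 7·10^3 + 7·10^2 + 7·10 + 6; = 100077777776; G_8 = 100077777776−1 = 100077777775
step 8: 100077777775 = 10^(10 + 1) + 7·10^7 + 7·10^6 + 7·10^5 + 7·10^4 + 7·10^3 + 7·10^2 + 7·10 + 5; sub 11 for 10: 11^(11 + 1) + 7·11^7 + 7·11^6 + 7·11^5 + 7·11^4 + 7·11^3 + 7·11^2 + 7·11 + 5; = 3138578427935; G_9 = 3138578427935−1 = 3138578427934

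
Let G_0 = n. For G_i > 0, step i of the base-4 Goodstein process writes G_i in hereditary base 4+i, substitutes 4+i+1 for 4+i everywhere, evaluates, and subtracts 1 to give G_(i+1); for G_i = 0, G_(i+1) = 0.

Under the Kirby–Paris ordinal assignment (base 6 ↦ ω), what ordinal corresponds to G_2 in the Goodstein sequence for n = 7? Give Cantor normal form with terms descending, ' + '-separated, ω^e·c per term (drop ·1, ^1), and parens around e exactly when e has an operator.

ω + 1

base 4: 7 = 4 + 3; at 5: 5 + 3 = 8; next = 7
base 5: 7 = 5 + 2; at 6: 6 + 2 = 8; next = 7
base 6: 7 = 6 + 1; at 7: 7 + 1 = 8; next = 7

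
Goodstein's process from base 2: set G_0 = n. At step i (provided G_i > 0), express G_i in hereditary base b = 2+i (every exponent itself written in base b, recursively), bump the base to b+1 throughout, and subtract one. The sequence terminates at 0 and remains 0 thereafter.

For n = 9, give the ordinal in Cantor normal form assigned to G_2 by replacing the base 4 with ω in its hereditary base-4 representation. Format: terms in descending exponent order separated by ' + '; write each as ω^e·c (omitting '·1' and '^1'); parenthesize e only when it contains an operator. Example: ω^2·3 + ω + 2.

(0) 9|_2 = 2^(2 + 1) + 1 ↦ 3^(3 + 1) + 1|_3 = 82 ⇒ 81
(1) 81|_3 = 3^(3 + 1) ↦ 4^(4 + 1)|_4 = 1024 ⇒ 1023

ω^ω·3 + ω^3·3 + ω^2·3 + ω·3 + 3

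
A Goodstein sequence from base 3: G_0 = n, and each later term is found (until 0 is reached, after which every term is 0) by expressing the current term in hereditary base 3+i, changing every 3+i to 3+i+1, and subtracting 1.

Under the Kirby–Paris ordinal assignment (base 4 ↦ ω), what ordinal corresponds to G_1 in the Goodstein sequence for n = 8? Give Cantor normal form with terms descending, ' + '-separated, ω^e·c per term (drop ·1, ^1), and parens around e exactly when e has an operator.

G_0=8  [base 3] 2·3 + 2  →[3↦4]→  2·4 + 2 = 10  −1 ⇒ G_1=9
G_1=9  [base 4] 2·4 + 1  →[4↦5]→  2·5 + 1 = 11  −1 ⇒ G_2=10

ω·2 + 1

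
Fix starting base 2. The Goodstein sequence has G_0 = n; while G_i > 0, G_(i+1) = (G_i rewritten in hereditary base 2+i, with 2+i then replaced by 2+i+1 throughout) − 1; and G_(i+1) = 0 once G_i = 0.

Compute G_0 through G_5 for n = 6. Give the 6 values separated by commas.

6, 29, 257, 3125, 46655, 98039

G_0 = 6. HB_2(6) = 2^2 + 2. Bump = 30. G_1 = 29.
G_1 = 29. HB_3(29) = 3^3 + 2. Bump = 258. G_2 = 257.
G_2 = 257. HB_4(257) = 4^4 + 1. Bump = 3126. G_3 = 3125.
G_3 = 3125. HB_5(3125) = 5^5. Bump = 46656. G_4 = 46655.
G_4 = 46655. HB_6(46655) = 5·6^5 + 5·6^4 + 5·6^3 + 5·6^2 + 5·6 + 5. Bump = 98040. G_5 = 98039.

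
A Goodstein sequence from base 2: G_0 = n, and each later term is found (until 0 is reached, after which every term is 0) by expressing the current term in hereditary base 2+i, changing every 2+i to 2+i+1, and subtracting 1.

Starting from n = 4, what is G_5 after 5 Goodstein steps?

109

base 2: 4 = 2^2; at 3: 3^3 = 27; next = 26
base 3: 26 = 2·3^2 + 2·3 + 2; at 4: 2·4^2 + 2·4 + 2 = 42; next = 41
base 4: 41 = 2·4^2 + 2·4 + 1; at 5: 2·5^2 + 2·5 + 1 = 61; next = 60
base 5: 60 = 2·5^2 + 2·5; at 6: 2·6^2 + 2·6 = 84; next = 83
base 6: 83 = 2·6^2 + 6 + 5; at 7: 2·7^2 + 7 + 5 = 110; next = 109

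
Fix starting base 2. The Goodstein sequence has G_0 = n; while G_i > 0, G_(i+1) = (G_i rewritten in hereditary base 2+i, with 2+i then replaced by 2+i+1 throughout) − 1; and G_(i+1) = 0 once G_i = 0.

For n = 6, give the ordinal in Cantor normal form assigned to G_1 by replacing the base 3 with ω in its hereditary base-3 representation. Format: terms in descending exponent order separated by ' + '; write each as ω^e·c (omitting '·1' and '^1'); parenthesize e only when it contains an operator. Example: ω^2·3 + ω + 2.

ω^ω + 2

[0] 6 ≡ 2^2 + 2 (base 2). Lift 3: 30. −1: 29.
[1] 29 ≡ 3^3 + 2 (base 3). Lift 4: 258. −1: 257.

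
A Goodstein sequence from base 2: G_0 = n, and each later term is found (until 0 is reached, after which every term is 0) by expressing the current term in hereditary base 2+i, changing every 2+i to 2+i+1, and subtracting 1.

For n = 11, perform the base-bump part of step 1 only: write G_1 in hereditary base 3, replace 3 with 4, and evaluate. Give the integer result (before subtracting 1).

1028

G_0 = 11. HB_2(11) = 2^(2 + 1) + 2 + 1. Bump = 85. G_1 = 84.
G_1 = 84. HB_3(84) = 3^(3 + 1) + 3. Bump = 1028. G_2 = 1027.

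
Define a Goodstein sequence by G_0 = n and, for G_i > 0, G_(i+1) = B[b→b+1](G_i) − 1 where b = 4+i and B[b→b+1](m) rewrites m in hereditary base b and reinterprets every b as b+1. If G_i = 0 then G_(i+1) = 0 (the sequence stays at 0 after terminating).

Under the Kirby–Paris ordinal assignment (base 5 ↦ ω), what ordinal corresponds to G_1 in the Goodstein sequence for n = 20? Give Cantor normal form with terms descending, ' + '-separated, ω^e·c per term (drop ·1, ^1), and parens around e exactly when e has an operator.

ω^2 + 4

[0] 20 ≡ 4^2 + 4 (base 4). Lift 5: 30. −1: 29.
[1] 29 ≡ 5^2 + 4 (base 5). Lift 6: 40. −1: 39.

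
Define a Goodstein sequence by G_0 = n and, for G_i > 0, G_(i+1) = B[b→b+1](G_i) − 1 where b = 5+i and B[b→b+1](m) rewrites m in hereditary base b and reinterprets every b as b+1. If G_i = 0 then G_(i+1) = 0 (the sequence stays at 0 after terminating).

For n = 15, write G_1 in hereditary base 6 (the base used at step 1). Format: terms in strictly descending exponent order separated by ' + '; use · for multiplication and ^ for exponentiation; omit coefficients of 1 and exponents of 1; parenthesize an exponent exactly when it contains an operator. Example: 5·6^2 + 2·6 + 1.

2·6 + 5

base 5: 15 = 3·5; at 6: 3·6 = 18; next = 17
base 6: 17 = 2·6 + 5; at 7: 2·7 + 5 = 19; next = 18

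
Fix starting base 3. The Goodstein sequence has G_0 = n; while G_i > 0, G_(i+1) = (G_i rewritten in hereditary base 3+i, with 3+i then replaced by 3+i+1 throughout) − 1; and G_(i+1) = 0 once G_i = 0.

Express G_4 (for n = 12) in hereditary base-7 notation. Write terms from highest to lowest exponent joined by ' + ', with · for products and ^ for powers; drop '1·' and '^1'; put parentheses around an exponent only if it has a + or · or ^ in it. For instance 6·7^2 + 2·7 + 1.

7^2

(0) 12|_3 = 3^2 + 3 ↦ 4^2 + 4|_4 = 20 ⇒ 19
(1) 19|_4 = 4^2 + 3 ↦ 5^2 + 3|_5 = 28 ⇒ 27
(2) 27|_5 = 5^2 + 2 ↦ 6^2 + 2|_6 = 38 ⇒ 37
(3) 37|_6 = 6^2 + 1 ↦ 7^2 + 1|_7 = 50 ⇒ 49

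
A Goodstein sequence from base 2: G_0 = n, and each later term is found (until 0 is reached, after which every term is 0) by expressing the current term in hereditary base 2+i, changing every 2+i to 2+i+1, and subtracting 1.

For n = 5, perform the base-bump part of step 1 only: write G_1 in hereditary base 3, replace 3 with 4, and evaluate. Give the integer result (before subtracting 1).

base 2: 5 = 2^2 + 1; at 3: 3^3 + 1 = 28; next = 27
base 3: 27 = 3^3; at 4: 4^4 = 256; next = 255

256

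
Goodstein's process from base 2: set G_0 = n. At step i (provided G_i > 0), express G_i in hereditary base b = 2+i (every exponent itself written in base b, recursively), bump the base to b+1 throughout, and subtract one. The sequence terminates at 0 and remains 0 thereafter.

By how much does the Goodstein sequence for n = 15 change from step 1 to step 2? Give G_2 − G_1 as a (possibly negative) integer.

1172

step 0: 15 = 2^(2 + 1) + 2^2 + 2 + 1; sub 3 for 2: 3^(3 + 1) + 3^3 + 3 + 1; = 112; G_1 = 112−1 = 111
step 1: 111 = 3^(3 + 1) + 3^3 + 3; sub 4 for 3: 4^(4 + 1) + 4^4 + 4; = 1284; G_2 = 1284−1 = 1283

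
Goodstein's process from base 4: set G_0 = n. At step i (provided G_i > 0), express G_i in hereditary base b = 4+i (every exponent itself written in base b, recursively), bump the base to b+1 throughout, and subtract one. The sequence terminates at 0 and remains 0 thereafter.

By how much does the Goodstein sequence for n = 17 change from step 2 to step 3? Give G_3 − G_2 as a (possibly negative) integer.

4

17 —HB4→ 4^2 + 1 —bump→ 5^2 + 1 = 26 —(−1)→ 25
25 —HB5→ 5^2 —bump→ 6^2 = 36 —(−1)→ 35
35 —HB6→ 5·6 + 5 —bump→ 5·7 + 5 = 40 —(−1)→ 39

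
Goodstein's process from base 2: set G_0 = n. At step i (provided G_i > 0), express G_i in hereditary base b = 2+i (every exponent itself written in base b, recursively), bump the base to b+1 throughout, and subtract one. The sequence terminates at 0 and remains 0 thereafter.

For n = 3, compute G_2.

[0] 3 ≡ 2 + 1 (base 2). Lift 3: 4. −1: 3.
[1] 3 ≡ 3 (base 3). Lift 4: 4. −1: 3.
[2] 3 ≡ 3 (base 4). Lift 5: 3. −1: 2.

3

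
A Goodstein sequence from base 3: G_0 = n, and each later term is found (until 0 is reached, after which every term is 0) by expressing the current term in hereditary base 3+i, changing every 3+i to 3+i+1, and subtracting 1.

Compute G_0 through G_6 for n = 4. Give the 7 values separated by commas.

4, 4, 4, 3, 2, 1, 0

step 0: 4 = 3 + 1; sub 4 for 3: 4 + 1; = 5; G_1 = 5−1 = 4
step 1: 4 = 4; sub 5 for 4: 5; = 5; G_2 = 5−1 = 4
step 2: 4 = 4; sub 6 for 5: 4; = 4; G_3 = 4−1 = 3
step 3: 3 = 3; sub 7 for 6: 3; = 3; G_4 = 3−1 = 2
step 4: 2 = 2; sub 8 for 7: 2; = 2; G_5 = 2−1 = 1
step 5: 1 = 1; sub 9 for 8: 1; = 1; G_6 = 1−1 = 0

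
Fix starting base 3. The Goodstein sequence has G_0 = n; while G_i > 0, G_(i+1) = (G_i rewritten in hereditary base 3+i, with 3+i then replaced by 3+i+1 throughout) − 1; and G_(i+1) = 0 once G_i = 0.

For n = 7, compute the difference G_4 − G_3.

base 3: 7 = 2·3 + 1; at 4: 2·4 + 1 = 9; next = 8
base 4: 8 = 2·4; at 5: 2·5 = 10; next = 9
base 5: 9 = 5 + 4; at 6: 6 + 4 = 10; next = 9
base 6: 9 = 6 + 3; at 7: 7 + 3 = 10; next = 9

0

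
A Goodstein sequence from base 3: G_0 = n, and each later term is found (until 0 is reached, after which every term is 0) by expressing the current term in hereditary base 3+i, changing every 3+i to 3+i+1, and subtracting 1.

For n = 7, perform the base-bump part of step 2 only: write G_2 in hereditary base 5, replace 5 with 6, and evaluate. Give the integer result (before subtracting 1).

10

step 0: 7 = 2·3 + 1; sub 4 for 3: 2·4 + 1; = 9; G_1 = 9−1 = 8
step 1: 8 = 2·4; sub 5 for 4: 2·5; = 10; G_2 = 10−1 = 9
step 2: 9 = 5 + 4; sub 6 for 5: 6 + 4; = 10; G_3 = 10−1 = 9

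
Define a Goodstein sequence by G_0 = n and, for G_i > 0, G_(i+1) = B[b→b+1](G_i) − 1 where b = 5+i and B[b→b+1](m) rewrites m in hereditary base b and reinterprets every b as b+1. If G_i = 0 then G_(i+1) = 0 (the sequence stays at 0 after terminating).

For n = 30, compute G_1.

41

i=0: 30 = 5^2 + 5 (b=5); 5→6: 6^2 + 6 = 42; 42−1 = 41
i=1: 41 = 6^2 + 5 (b=6); 6→7: 7^2 + 5 = 54; 54−1 = 53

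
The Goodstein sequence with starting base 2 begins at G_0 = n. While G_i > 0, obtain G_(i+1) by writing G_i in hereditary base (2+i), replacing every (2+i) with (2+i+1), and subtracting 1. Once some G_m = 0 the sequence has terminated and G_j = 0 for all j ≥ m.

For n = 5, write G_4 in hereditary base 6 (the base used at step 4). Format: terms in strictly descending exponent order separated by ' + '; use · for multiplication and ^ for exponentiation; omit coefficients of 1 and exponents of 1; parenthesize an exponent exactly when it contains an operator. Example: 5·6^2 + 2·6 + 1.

G_0=5  [base 2] 2^2 + 1  →[2↦3]→  3^3 + 1 = 28  −1 ⇒ G_1=27
G_1=27  [base 3] 3^3  →[3↦4]→  4^4 = 256  −1 ⇒ G_2=255
G_2=255  [base 4] 3·4^3 + 3·4^2 + 3·4 + 3  →[4↦5]→  3·5^3 + 3·5^2 + 3·5 + 3 = 468  −1 ⇒ G_3=467
G_3=467  [base 5] 3·5^3 + 3·5^2 + 3·5 + 2  →[5↦6]→  3·6^3 + 3·6^2 + 3·6 + 2 = 776  −1 ⇒ G_4=775

3·6^3 + 3·6^2 + 3·6 + 1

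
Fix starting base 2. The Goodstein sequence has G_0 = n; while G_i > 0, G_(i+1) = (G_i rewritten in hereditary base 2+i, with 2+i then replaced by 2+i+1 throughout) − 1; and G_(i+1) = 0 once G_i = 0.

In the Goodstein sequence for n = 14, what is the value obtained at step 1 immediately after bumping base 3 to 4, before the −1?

1282

i=0: 14 = 2^(2 + 1) + 2^2 + 2 (b=2); 2→3: 3^(3 + 1) + 3^3 + 3 = 111; 111−1 = 110
i=1: 110 = 3^(3 + 1) + 3^3 + 2 (b=3); 3→4: 4^(4 + 1) + 4^4 + 2 = 1282; 1282−1 = 1281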